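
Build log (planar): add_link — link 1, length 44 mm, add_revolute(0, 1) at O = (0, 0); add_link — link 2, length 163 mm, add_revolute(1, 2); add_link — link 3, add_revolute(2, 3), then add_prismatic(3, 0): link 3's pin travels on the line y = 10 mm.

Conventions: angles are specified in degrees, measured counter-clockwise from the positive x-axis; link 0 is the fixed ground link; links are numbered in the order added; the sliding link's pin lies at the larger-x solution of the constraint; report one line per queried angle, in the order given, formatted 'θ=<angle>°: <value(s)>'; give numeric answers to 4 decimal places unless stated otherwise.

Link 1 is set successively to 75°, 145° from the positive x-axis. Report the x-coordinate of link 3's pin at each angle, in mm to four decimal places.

geometry: r = 44 mm, L = 163 mm, e = 10 mm
θ=75°: crank pin P = (r cos θ, r sin θ) = (11.388038, 42.500736)
θ=75°: h = r sin θ − e = 42.500736 − 10 = 32.500736
θ=75°: x = r cos θ + √(L² − h²) = 11.388038 + 159.726961 = 171.114999
θ=145°: crank pin P = (r cos θ, r sin θ) = (-36.042690, 25.237363)
θ=145°: h = r sin θ − e = 25.237363 − 10 = 15.237363
θ=145°: x = r cos θ + √(L² − h²) = -36.042690 + 162.286237 = 126.243547

θ=75°: 171.1150
θ=145°: 126.2435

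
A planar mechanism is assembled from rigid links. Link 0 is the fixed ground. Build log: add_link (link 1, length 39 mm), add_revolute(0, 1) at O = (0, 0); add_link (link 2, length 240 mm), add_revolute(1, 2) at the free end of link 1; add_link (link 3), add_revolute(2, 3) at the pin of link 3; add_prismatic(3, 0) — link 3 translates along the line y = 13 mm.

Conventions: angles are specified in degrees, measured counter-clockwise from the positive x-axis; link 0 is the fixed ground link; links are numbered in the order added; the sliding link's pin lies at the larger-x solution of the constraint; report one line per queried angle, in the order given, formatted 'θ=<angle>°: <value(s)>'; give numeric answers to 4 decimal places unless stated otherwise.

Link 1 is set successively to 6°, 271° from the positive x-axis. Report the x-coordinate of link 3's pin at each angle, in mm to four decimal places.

geometry: r = 39 mm, L = 240 mm, e = 13 mm
θ=6°: crank pin P = (r cos θ, r sin θ) = (38.786354, 4.076610)
θ=6°: h = r sin θ − e = 4.076610 − 13 = -8.923390
θ=6°: x = r cos θ + √(L² − h²) = 38.786354 + 239.834053 = 278.620407
θ=271°: crank pin P = (r cos θ, r sin θ) = (0.680644, -38.994060)
θ=271°: h = r sin θ − e = -38.994060 − 13 = -51.994060
θ=271°: x = r cos θ + √(L² − h²) = 0.680644 + 234.300273 = 234.980916

θ=6°: 278.6204
θ=271°: 234.9809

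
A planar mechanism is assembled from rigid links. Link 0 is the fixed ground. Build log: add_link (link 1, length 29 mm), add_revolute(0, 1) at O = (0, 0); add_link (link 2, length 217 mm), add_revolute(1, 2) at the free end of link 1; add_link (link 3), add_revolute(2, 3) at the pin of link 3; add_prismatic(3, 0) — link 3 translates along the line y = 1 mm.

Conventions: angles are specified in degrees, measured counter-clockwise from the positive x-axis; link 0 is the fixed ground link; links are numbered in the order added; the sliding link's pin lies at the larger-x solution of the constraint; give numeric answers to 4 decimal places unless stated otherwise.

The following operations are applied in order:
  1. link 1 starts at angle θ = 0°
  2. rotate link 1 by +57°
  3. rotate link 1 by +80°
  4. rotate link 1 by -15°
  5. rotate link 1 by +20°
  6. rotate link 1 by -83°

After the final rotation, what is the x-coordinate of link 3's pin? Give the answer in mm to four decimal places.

geometry: r = 29 mm, L = 217 mm, e = 1 mm; θ starts at 0°
rotate link 1 by +57°: θ ← 0° +57° = 57°
rotate link 1 by +80°: θ ← 57° +80° = 137°
rotate link 1 by -15°: θ ← 137° -15° = 122°
rotate link 1 by +20°: θ ← 122° +20° = 142°
rotate link 1 by -83°: θ ← 142° -83° = 59°
crank pin P = (r cos θ, r sin θ) = (14.936104, 24.857852)
h = r sin θ − e = 24.857852 − 1 = 23.857852
x = r cos θ + √(L² − h²) = 14.936104 + 215.684499 = 230.620603

230.6206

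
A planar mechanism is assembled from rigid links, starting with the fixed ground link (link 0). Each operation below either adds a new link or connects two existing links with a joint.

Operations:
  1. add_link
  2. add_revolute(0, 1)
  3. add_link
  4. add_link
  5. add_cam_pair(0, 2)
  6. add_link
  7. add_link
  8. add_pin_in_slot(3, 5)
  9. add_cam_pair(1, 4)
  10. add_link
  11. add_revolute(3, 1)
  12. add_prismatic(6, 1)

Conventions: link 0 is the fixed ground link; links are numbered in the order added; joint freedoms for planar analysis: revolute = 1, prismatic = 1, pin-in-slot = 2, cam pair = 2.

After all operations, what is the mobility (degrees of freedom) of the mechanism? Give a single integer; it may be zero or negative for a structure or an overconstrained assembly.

L=1 J1=0 J2=0
add link → L=2 J1=0 J2=0
R@0,1 dof=1 J1 → L=2 J1=1 J2=0
add link → L=3 J1=1 J2=0
add link → L=4 J1=1 J2=0
C@0,2 dof=2 J2 → L=4 J1=1 J2=1
add link → L=5 J1=1 J2=1
add link → L=6 J1=1 J2=1
PS@3,5 dof=2 J2 → L=6 J1=1 J2=2
C@1,4 dof=2 J2 → L=6 J1=1 J2=3
add link → L=7 J1=1 J2=3
R@3,1 dof=1 J1 → L=7 J1=2 J2=3
P@6,1 dof=1 J1 → L=7 J1=3 J2=3
M=3(L−1)−2J1−J2=3·6−2·3−3=9

M = 9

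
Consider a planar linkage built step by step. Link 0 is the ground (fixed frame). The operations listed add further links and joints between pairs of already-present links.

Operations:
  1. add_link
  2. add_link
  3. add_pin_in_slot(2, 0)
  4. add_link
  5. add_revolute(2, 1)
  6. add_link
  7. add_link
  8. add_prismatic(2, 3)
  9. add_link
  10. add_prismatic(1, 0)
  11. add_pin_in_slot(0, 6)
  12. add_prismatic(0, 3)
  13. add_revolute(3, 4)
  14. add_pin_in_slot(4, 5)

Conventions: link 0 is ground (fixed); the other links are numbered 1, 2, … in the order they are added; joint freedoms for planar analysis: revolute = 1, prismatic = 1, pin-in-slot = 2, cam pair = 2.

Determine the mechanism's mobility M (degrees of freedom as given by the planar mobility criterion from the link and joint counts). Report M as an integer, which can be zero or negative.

(L,J1,J2)=(1,0,0); link0 fixed
link1: (2,0,0)
link2: (3,0,0)
PS 2-0 [J2]: (3,0,1)
link3: (4,0,1)
R 2-1 [J1]: (4,1,1)
link4: (5,1,1)
link5: (6,1,1)
P 2-3 [J1]: (6,2,1)
link6: (7,2,1)
P 1-0 [J1]: (7,3,1)
PS 0-6 [J2]: (7,3,2)
P 0-3 [J1]: (7,4,2)
R 3-4 [J1]: (7,5,2)
PS 4-5 [J2]: (7,5,3)
Grübler: 3·6 − 2·5 − 3 = 5

M = 5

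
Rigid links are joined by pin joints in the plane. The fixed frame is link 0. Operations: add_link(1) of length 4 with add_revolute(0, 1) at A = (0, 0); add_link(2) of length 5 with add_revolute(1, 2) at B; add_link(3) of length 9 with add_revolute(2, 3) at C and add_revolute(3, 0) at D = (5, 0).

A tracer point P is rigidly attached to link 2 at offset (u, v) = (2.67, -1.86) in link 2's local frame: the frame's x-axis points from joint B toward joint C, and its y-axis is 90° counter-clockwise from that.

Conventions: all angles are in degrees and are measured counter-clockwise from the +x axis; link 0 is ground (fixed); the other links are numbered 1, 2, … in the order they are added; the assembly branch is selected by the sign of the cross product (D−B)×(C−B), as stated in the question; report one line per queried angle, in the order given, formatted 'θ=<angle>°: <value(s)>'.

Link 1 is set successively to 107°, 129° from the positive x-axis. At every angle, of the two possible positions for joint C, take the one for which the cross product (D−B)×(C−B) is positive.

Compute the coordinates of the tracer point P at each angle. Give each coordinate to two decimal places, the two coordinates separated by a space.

A=(0,0), D=(5.00,0)
θ=107°: B = A + 4.00·(cos107°, sin107°) = (-1.1695, 3.8252)
θ=107°: |BD| = 7.2591
θ=107°: circle(B,5.00) ∩ circle(D,9.00): a=-0.2277, h=4.9948
θ=107°:   candidates: C₊=(1.2691,8.1902) cross=36.258; C₋=(-3.9950,-0.2999) cross=-36.258
θ=107°:   branch + wants cross > 0 → take C=(1.2691,8.1902) (cross=36.258)
θ=107°: ex = (C−B)/|BC| = (0.4877,0.8730); ey = (-0.8730,0.4877)
θ=107°: P = B + 2.67·ex + -1.86·ey = (1.7565,5.2490)
θ=129°: B = A + 4.00·(cos129°, sin129°) = (-2.5173, 3.1086)
θ=129°: |BD| = 8.1347
θ=129°: circle(B,5.00) ∩ circle(D,9.00): a=0.6253, h=4.9607
θ=129°:   candidates: C₊=(-0.0438,7.4539) cross=40.354; C₋=(-3.8352,-1.7146) cross=-40.354
θ=129°:   branch + wants cross > 0 → take C=(-0.0438,7.4539) (cross=40.354)
θ=129°: ex = (C−B)/|BC| = (0.4947,0.8691); ey = (-0.8691,0.4947)
θ=129°: P = B + 2.67·ex + -1.86·ey = (0.4200,4.5088)

θ=107°: 1.76 5.25
θ=129°: 0.42 4.51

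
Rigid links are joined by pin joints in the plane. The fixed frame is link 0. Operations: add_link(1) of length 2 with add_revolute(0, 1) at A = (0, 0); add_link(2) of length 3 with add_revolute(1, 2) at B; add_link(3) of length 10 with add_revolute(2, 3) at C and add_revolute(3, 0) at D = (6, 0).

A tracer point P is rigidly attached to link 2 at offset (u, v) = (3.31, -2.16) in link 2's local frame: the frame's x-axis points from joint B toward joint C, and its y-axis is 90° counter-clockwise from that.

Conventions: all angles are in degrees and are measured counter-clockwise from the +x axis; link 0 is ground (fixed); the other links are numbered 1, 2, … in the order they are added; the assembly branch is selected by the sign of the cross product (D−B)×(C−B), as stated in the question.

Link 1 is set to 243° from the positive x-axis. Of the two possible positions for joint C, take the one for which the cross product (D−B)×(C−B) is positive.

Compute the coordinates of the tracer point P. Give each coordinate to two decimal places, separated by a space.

A=(0,0), D=(6.00,0)
B = A + 2.00·(cos243°, sin243°) = (-0.9080, -1.7820)
|BD| = 7.1341
circle(B,3.00) ∩ circle(D,10.00): a=-2.8107, h=1.0487
  candidates: C₊=(-3.8916,-1.4686) cross=7.482; C₋=(-3.3677,-3.4996) cross=-7.482
  branch + wants cross > 0 → take C=(-3.8916,-1.4686) (cross=7.482)
ex = (C−B)/|BC| = (-0.9945,0.1045); ey = (-0.1045,-0.9945)
P = B + 3.31·ex + -2.16·ey = (-3.9742,0.7119)

-3.97 0.71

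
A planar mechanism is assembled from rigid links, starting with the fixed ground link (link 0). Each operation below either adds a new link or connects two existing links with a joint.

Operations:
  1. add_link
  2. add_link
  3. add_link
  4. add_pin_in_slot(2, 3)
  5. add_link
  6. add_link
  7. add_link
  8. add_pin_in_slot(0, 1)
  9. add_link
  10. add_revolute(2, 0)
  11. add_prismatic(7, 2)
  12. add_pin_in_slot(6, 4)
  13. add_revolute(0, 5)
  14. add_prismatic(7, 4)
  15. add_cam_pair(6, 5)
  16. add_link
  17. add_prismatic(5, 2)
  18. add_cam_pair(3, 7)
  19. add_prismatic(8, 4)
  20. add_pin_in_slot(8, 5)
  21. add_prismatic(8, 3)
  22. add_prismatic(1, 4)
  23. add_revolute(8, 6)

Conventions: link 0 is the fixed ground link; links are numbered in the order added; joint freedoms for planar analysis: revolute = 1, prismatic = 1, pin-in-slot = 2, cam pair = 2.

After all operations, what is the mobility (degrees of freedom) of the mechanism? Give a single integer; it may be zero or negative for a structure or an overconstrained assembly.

L=1 J1=0 J2=0
add link → L=2 J1=0 J2=0
add link → L=3 J1=0 J2=0
add link → L=4 J1=0 J2=0
PS@2,3 dof=2 J2 → L=4 J1=0 J2=1
add link → L=5 J1=0 J2=1
add link → L=6 J1=0 J2=1
add link → L=7 J1=0 J2=1
PS@0,1 dof=2 J2 → L=7 J1=0 J2=2
add link → L=8 J1=0 J2=2
R@2,0 dof=1 J1 → L=8 J1=1 J2=2
P@7,2 dof=1 J1 → L=8 J1=2 J2=2
PS@6,4 dof=2 J2 → L=8 J1=2 J2=3
R@0,5 dof=1 J1 → L=8 J1=3 J2=3
P@7,4 dof=1 J1 → L=8 J1=4 J2=3
C@6,5 dof=2 J2 → L=8 J1=4 J2=4
add link → L=9 J1=4 J2=4
P@5,2 dof=1 J1 → L=9 J1=5 J2=4
C@3,7 dof=2 J2 → L=9 J1=5 J2=5
P@8,4 dof=1 J1 → L=9 J1=6 J2=5
PS@8,5 dof=2 J2 → L=9 J1=6 J2=6
P@8,3 dof=1 J1 → L=9 J1=7 J2=6
P@1,4 dof=1 J1 → L=9 J1=8 J2=6
R@8,6 dof=1 J1 → L=9 J1=9 J2=6
M=3(L−1)−2J1−J2=3·8−2·9−6=0

M = 0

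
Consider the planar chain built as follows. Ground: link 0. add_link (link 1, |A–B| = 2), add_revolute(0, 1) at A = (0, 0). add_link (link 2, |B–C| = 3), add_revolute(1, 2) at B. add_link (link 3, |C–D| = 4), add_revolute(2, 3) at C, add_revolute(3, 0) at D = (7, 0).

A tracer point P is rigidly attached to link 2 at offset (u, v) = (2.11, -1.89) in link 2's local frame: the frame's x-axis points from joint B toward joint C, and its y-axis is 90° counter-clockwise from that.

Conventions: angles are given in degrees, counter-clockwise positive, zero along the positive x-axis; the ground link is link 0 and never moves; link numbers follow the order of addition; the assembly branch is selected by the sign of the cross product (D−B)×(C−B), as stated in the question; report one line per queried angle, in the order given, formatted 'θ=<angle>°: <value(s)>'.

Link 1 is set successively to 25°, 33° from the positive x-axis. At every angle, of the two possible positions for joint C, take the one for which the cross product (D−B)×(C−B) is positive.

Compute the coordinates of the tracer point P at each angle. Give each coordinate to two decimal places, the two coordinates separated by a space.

A=(0,0), D=(7.00,0)
θ=25°: B = A + 2.00·(cos25°, sin25°) = (1.8126, 0.8452)
θ=25°: |BD| = 5.2558
θ=25°: circle(B,3.00) ∩ circle(D,4.00): a=1.9620, h=2.2695
θ=25°:   candidates: C₊=(4.1140,2.7697) cross=11.928; C₋=(3.3841,-1.7103) cross=-11.928
θ=25°:   branch + wants cross > 0 → take C=(4.1140,2.7697) (cross=11.928)
θ=25°: ex = (C−B)/|BC| = (0.7671,0.6415); ey = (-0.6415,0.7671)
θ=25°: P = B + 2.11·ex + -1.89·ey = (4.6437,0.7489)
θ=33°: B = A + 2.00·(cos33°, sin33°) = (1.6773, 1.0893)
θ=33°: |BD| = 5.4330
θ=33°: circle(B,3.00) ∩ circle(D,4.00): a=2.0723, h=2.1693
θ=33°:   candidates: C₊=(4.1425,2.7990) cross=11.786; C₋=(3.2726,-1.4514) cross=-11.786
θ=33°:   branch + wants cross > 0 → take C=(4.1425,2.7990) (cross=11.786)
θ=33°: ex = (C−B)/|BC| = (0.8217,0.5699); ey = (-0.5699,0.8217)
θ=33°: P = B + 2.11·ex + -1.89·ey = (4.4883,0.7388)

θ=25°: 4.64 0.75
θ=33°: 4.49 0.74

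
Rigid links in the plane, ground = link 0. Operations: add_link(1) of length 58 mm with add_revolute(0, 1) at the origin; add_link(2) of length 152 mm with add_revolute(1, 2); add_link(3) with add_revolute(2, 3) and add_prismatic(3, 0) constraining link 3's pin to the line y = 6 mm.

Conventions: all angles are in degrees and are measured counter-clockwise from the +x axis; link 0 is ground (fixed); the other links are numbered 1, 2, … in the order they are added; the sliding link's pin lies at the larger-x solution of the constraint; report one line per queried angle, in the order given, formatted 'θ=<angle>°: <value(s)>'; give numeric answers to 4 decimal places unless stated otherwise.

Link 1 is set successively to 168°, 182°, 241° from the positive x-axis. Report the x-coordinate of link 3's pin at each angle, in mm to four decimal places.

geometry: r = 58 mm, L = 152 mm, e = 6 mm
θ=168°: crank pin P = (r cos θ, r sin θ) = (-56.732561, 12.058878)
θ=168°: h = r sin θ − e = 12.058878 − 6 = 6.058878
θ=168°: x = r cos θ + √(L² − h²) = -56.732561 + 151.879195 = 95.146635
θ=182°: crank pin P = (r cos θ, r sin θ) = (-57.964668, -2.024171)
θ=182°: h = r sin θ − e = -2.024171 − 6 = -8.024171
θ=182°: x = r cos θ + √(L² − h²) = -57.964668 + 151.788052 = 93.823384
θ=241°: crank pin P = (r cos θ, r sin θ) = (-28.118958, -50.727943)
θ=241°: h = r sin θ − e = -50.727943 − 6 = -56.727943
θ=241°: x = r cos θ + √(L² − h²) = -28.118958 + 141.017518 = 112.898560

θ=168°: 95.1466
θ=182°: 93.8234
θ=241°: 112.8986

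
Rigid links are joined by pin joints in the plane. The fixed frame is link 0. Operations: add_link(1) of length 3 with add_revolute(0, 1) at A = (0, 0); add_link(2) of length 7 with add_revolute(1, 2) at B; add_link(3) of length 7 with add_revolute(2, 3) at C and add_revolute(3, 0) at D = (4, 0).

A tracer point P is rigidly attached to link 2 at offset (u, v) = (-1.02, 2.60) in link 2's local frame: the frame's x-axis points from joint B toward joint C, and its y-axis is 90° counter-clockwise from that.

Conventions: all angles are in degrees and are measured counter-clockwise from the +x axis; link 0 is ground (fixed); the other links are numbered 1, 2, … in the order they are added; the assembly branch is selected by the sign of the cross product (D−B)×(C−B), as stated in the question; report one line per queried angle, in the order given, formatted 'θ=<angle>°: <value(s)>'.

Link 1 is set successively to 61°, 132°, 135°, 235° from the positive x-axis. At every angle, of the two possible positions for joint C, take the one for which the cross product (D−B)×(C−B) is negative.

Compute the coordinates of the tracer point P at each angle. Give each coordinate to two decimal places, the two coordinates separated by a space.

A=(0,0), D=(4.00,0)
θ=61°: B = A + 3.00·(cos61°, sin61°) = (1.4544, 2.6239)
θ=61°: |BD| = 3.6558
θ=61°: circle(B,7.00) ∩ circle(D,7.00): a=1.8279, h=6.7571
θ=61°:   candidates: C₊=(7.5770,6.0170) cross=24.702; C₋=(-2.1226,-3.3932) cross=-24.702
θ=61°:   branch - wants cross < 0 → take C=(-2.1226,-3.3932) (cross=-24.702)
θ=61°: ex = (C−B)/|BC| = (-0.5110,-0.8596); ey = (0.8596,-0.5110)
θ=61°: P = B + -1.02·ex + 2.60·ey = (4.2106,2.1720)
θ=132°: B = A + 3.00·(cos132°, sin132°) = (-2.0074, 2.2294)
θ=132°: |BD| = 6.4077
θ=132°: circle(B,7.00) ∩ circle(D,7.00): a=3.2039, h=6.2238
θ=132°:   candidates: C₊=(3.1617,6.9496) cross=39.880; C₋=(-1.1691,-4.7202) cross=-39.880
θ=132°:   branch - wants cross < 0 → take C=(-1.1691,-4.7202) (cross=-39.880)
θ=132°: ex = (C−B)/|BC| = (0.1198,-0.9928); ey = (0.9928,0.1198)
θ=132°: P = B + -1.02·ex + 2.60·ey = (0.4517,3.5535)
θ=135°: B = A + 3.00·(cos135°, sin135°) = (-2.1213, 2.1213)
θ=135°: |BD| = 6.4785
θ=135°: circle(B,7.00) ∩ circle(D,7.00): a=3.2392, h=6.2054
θ=135°:   candidates: C₊=(2.9713,6.9240) cross=40.202; C₋=(-1.0926,-4.8027) cross=-40.202
θ=135°:   branch - wants cross < 0 → take C=(-1.0926,-4.8027) (cross=-40.202)
θ=135°: ex = (C−B)/|BC| = (0.1470,-0.9891); ey = (0.9891,0.1470)
θ=135°: P = B + -1.02·ex + 2.60·ey = (0.3005,3.5124)
θ=235°: B = A + 3.00·(cos235°, sin235°) = (-1.7207, -2.4575)
θ=235°: |BD| = 6.2262
θ=235°: circle(B,7.00) ∩ circle(D,7.00): a=3.1131, h=6.2697
θ=235°:   candidates: C₊=(-1.3350,4.5319) cross=39.036; C₋=(3.6142,-6.9894) cross=-39.036
θ=235°:   branch - wants cross < 0 → take C=(3.6142,-6.9894) (cross=-39.036)
θ=235°: ex = (C−B)/|BC| = (0.7621,-0.6474); ey = (0.6474,0.7621)
θ=235°: P = B + -1.02·ex + 2.60·ey = (-0.8148,0.1845)

θ=61°: 4.21 2.17
θ=132°: 0.45 3.55
θ=135°: 0.30 3.51
θ=235°: -0.81 0.18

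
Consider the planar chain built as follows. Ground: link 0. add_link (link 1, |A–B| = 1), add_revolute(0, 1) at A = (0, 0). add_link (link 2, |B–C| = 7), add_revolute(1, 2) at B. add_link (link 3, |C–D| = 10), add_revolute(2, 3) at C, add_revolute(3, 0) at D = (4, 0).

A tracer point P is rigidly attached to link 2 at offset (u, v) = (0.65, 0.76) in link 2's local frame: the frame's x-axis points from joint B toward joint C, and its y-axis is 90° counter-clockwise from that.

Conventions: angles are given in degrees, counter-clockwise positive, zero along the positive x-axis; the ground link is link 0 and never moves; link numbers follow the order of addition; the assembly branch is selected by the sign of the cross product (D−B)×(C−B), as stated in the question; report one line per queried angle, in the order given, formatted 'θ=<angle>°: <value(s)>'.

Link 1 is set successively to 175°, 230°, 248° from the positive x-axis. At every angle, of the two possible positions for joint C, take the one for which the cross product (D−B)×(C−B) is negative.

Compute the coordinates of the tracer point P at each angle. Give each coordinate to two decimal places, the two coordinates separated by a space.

A=(0,0), D=(4.00,0)
θ=175°: B = A + 1.00·(cos175°, sin175°) = (-0.9962, 0.0872)
θ=175°: |BD| = 4.9970
θ=175°: circle(B,7.00) ∩ circle(D,10.00): a=-2.6046, h=6.4974
θ=175°:   candidates: C₊=(-3.4871,6.6290) cross=32.467; C₋=(-3.7138,-6.3638) cross=-32.467
θ=175°:   branch - wants cross < 0 → take C=(-3.7138,-6.3638) (cross=-32.467)
θ=175°: ex = (C−B)/|BC| = (-0.3882,-0.9216); ey = (0.9216,-0.3882)
θ=175°: P = B + 0.65·ex + 0.76·ey = (-0.5481,-0.8069)
θ=230°: B = A + 1.00·(cos230°, sin230°) = (-0.6428, -0.7660)
θ=230°: |BD| = 4.7056
θ=230°: circle(B,7.00) ∩ circle(D,10.00): a=-3.0663, h=6.2927
θ=230°:   candidates: C₊=(-4.6926,4.9435) cross=29.610; C₋=(-2.6438,-7.4739) cross=-29.610
θ=230°:   branch - wants cross < 0 → take C=(-2.6438,-7.4739) (cross=-29.610)
θ=230°: ex = (C−B)/|BC| = (-0.2859,-0.9583); ey = (0.9583,-0.2859)
θ=230°: P = B + 0.65·ex + 0.76·ey = (-0.1003,-1.6062)
θ=248°: B = A + 1.00·(cos248°, sin248°) = (-0.3746, -0.9272)
θ=248°: |BD| = 4.4718
θ=248°: circle(B,7.00) ∩ circle(D,10.00): a=-3.4665, h=6.0814
θ=248°:   candidates: C₊=(-5.0267,4.3033) cross=27.195; C₋=(-2.5049,-7.5952) cross=-27.195
θ=248°:   branch - wants cross < 0 → take C=(-2.5049,-7.5952) (cross=-27.195)
θ=248°: ex = (C−B)/|BC| = (-0.3043,-0.9526); ey = (0.9526,-0.3043)
θ=248°: P = B + 0.65·ex + 0.76·ey = (0.1515,-1.7776)

θ=175°: -0.55 -0.81
θ=230°: -0.10 -1.61
θ=248°: 0.15 -1.78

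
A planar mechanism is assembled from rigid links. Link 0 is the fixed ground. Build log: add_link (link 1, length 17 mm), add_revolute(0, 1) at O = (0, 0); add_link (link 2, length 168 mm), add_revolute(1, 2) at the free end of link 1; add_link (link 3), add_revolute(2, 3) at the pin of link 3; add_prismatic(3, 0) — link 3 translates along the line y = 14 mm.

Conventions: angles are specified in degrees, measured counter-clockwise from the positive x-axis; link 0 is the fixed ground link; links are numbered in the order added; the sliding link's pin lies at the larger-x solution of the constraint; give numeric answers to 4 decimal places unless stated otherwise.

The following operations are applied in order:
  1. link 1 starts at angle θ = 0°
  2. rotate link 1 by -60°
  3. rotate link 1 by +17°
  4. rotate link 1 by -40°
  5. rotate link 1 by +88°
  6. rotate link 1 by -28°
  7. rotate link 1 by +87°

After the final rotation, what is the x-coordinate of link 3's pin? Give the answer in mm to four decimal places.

geometry: r = 17 mm, L = 168 mm, e = 14 mm; θ starts at 0°
rotate link 1 by -60°: θ ← 0° -60° = -60°
rotate link 1 by +17°: θ ← -60° +17° = -43°
rotate link 1 by -40°: θ ← -43° -40° = -83°
rotate link 1 by +88°: θ ← -83° +88° = 5°
rotate link 1 by -28°: θ ← 5° -28° = -23°
rotate link 1 by +87°: θ ← -23° +87° = 64°
crank pin P = (r cos θ, r sin θ) = (7.452309, 15.279499)
h = r sin θ − e = 15.279499 − 14 = 1.279499
x = r cos θ + √(L² − h²) = 7.452309 + 167.995128 = 175.447437

175.4474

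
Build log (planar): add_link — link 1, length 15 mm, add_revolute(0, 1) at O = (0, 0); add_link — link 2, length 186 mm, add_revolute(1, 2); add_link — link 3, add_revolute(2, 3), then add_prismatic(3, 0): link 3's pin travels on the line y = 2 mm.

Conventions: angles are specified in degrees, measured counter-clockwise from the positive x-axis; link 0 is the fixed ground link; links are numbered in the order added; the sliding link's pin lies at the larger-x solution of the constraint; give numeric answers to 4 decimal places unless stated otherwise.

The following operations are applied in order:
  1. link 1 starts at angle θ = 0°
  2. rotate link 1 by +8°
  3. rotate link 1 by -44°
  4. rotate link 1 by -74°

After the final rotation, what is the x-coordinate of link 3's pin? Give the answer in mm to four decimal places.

geometry: r = 15 mm, L = 186 mm, e = 2 mm; θ starts at 0°
rotate link 1 by +8°: θ ← 0° +8° = 8°
rotate link 1 by -44°: θ ← 8° -44° = -36°
rotate link 1 by -74°: θ ← -36° -74° = -110°
crank pin P = (r cos θ, r sin θ) = (-5.130302, -14.095389)
h = r sin θ − e = -14.095389 − 2 = -16.095389
x = r cos θ + √(L² − h²) = -5.130302 + 185.302289 = 180.171987

180.1720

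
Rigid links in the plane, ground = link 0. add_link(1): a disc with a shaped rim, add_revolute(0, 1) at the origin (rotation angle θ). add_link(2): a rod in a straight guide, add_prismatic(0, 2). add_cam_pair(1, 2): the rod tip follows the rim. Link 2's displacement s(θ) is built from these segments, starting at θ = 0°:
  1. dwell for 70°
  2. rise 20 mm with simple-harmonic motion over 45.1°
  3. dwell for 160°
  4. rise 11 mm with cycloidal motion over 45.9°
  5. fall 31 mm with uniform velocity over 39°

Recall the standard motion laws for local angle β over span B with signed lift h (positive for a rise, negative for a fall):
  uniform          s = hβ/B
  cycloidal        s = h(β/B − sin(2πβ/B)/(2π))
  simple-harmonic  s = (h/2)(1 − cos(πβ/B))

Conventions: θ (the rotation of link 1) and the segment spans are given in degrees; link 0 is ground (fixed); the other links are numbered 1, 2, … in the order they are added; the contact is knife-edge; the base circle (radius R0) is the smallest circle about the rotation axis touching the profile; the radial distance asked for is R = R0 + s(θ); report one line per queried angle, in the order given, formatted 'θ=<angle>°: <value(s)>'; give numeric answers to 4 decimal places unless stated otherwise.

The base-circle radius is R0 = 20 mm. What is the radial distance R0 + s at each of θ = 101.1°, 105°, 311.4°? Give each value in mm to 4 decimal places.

segment 1 (0° to 70°, dwell): s unchanged at 0.0000
θ = 101.1° falls in segment 2 (70° to 115.1°, simple-harmonic, h = 20): β = 101.1 − 70 = 31.1°, B = 45.1°; Δs = 20/2·(1 − cos(π·0.6896)) = 15.6099; s = 0.0000 + 15.6099 = 15.6099
θ = 105° falls in segment 2 (70° to 115.1°, simple-harmonic, h = 20): β = 105 − 70 = 35°, B = 45.1°; Δs = 20/2·(1 − cos(π·0.7761)) = 17.6255; s = 0.0000 + 17.6255 = 17.6255
segment 2 (70° to 115.1°, simple-harmonic, h = 20) is passed completely: s = 0.0000 + (20) = 20.0000
segment 3 (115.1° to 275.1°, dwell): s unchanged at 20.0000
θ = 311.4° falls in segment 4 (275.1° to 321°, cycloidal, h = 11): β = 311.4 − 275.1 = 36.3°, B = 45.9°; Δs = 11·(0.7908 − sin(2π·0.7908)/(2π)) = 10.3927; s = 20.0000 + 10.3927 = 30.3927
θ=101.1°: R = R0 + s = 20 + 15.6099 = 35.6099
θ=105°: R = R0 + s = 20 + 17.6255 = 37.6255
θ=311.4°: R = R0 + s = 20 + 30.3927 = 50.3927

θ=101.1°: 35.6099
θ=105°: 37.6255
θ=311.4°: 50.3927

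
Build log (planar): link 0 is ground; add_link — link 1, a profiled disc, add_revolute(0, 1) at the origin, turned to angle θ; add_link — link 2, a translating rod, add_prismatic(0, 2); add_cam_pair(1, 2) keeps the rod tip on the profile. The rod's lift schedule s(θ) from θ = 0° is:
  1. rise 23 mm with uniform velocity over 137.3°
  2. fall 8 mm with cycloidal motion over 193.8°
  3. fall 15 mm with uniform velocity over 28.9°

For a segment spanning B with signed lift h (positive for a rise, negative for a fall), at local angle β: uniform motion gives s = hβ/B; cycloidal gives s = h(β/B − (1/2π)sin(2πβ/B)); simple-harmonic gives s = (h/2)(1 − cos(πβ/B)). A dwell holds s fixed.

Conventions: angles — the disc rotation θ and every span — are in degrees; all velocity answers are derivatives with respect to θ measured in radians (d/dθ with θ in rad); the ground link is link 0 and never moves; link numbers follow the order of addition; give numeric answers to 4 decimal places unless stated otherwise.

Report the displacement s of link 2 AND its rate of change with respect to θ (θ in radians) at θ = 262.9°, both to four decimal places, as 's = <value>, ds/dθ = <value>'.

seg 1 [0°–137.3°] uniform, h=23: full span → s += 23 → s = 23.0000
seg 2 [137.3°–331.1°] cycloidal, h=-8: θ=262.9° here. β=125.6, B=193.8. -8·(0.6481 − sin(2π·0.6481)/(2π)) = -6.2057 → s = 16.7943
velocity in seg [137.3°–331.1°] (cycloidal), θ in radians: β = 125.6° = 2.1921 rad, B = 193.8° = 3.3824 rad; ds/dθ = (h/B)(1 − cos(2πβ/B)) = ((-8)/3.3824)(1 − cos(2π·0.6481)) = -3.778204 mm/rad

s = 16.7943, ds/dθ = -3.7782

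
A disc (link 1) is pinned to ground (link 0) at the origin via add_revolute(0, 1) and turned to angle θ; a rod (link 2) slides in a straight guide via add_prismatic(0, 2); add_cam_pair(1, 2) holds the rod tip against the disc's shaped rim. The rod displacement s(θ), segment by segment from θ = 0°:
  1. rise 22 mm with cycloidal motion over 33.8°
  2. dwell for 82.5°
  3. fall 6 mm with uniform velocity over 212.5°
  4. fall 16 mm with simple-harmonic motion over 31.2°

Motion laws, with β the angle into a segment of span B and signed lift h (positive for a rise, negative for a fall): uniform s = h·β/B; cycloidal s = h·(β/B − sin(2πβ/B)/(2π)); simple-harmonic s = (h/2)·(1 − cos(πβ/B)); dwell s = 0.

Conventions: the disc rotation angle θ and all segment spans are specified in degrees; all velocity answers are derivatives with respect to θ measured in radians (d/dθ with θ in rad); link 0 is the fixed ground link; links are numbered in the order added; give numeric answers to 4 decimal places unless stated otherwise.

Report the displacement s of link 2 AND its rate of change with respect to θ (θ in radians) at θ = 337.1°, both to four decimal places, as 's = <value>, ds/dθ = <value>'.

segment 1 (0° to 33.8°, cycloidal, h = 22) is passed completely: s = 0.0000 + (22) = 22.0000
segment 2 (33.8° to 116.3°, dwell): s unchanged at 22.0000
segment 3 (116.3° to 328.8°, uniform, h = -6) is passed completely: s = 22.0000 + (-6) = 16.0000
θ = 337.1° falls in segment 4 (328.8° to 360°, simple-harmonic, h = -16): β = 337.1 − 328.8 = 8.3°, B = 31.2°; Δs = -16/2·(1 − cos(π·0.2660)) = -2.6350; s = 16.0000 − 2.6350 = 13.3650
velocity in seg [328.8°–360°] (simple-harmonic), θ in radians: β = 8.3° = 0.1449 rad, B = 31.2° = 0.5445 rad; ds/dθ = (πh/(2B)) sin(πβ/B) = (π·(-16)/(2·0.5445)) sin(π·0.2660) = -34.236729 mm/rad

s = 13.3650, ds/dθ = -34.2367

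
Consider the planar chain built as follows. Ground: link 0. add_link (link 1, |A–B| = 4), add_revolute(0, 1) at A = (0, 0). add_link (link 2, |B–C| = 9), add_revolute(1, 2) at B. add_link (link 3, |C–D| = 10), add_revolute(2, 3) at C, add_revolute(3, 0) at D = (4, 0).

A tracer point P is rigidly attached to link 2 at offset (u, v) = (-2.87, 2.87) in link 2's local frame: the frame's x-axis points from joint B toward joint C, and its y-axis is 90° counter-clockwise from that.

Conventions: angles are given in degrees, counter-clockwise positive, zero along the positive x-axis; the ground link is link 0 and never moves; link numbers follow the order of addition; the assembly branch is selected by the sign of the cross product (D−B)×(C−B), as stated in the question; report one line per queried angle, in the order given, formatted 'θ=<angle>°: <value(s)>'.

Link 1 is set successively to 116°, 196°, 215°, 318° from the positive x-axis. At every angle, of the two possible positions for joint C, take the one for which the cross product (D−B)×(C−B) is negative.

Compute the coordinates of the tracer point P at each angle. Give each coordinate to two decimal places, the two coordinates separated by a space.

A=(0,0), D=(4.00,0)
θ=116°: B = A + 4.00·(cos116°, sin116°) = (-1.7535, 3.5952)
θ=116°: |BD| = 6.7844
θ=116°: circle(B,9.00) ∩ circle(D,10.00): a=1.9919, h=8.7768
θ=116°:   candidates: C₊=(4.5868,9.9828) cross=59.545; C₋=(-4.7152,-4.9035) cross=-59.545
θ=116°:   branch - wants cross < 0 → take C=(-4.7152,-4.9035) (cross=-59.545)
θ=116°: ex = (C−B)/|BC| = (-0.3291,-0.9443); ey = (0.9443,-0.3291)
θ=116°: P = B + -2.87·ex + 2.87·ey = (1.9011,5.3608)
θ=196°: B = A + 4.00·(cos196°, sin196°) = (-3.8450, -1.1025)
θ=196°: |BD| = 7.9221
θ=196°: circle(B,9.00) ∩ circle(D,10.00): a=2.7619, h=8.5657
θ=196°:   candidates: C₊=(-2.3021,7.7642) cross=67.859; C₋=(0.0821,-9.2005) cross=-67.859
θ=196°:   branch - wants cross < 0 → take C=(0.0821,-9.2005) (cross=-67.859)
θ=196°: ex = (C−B)/|BC| = (0.4363,-0.8998); ey = (0.8998,0.4363)
θ=196°: P = B + -2.87·ex + 2.87·ey = (-2.5150,2.7321)
θ=215°: B = A + 4.00·(cos215°, sin215°) = (-3.2766, -2.2943)
θ=215°: |BD| = 7.6297
θ=215°: circle(B,9.00) ∩ circle(D,10.00): a=2.5697, h=8.6253
θ=215°:   candidates: C₊=(-3.4195,6.7046) cross=65.809; C₋=(1.7679,-9.7477) cross=-65.809
θ=215°:   branch - wants cross < 0 → take C=(1.7679,-9.7477) (cross=-65.809)
θ=215°: ex = (C−B)/|BC| = (0.5605,-0.8282); ey = (0.8282,0.5605)
θ=215°: P = B + -2.87·ex + 2.87·ey = (-2.5084,1.6911)
θ=318°: B = A + 4.00·(cos318°, sin318°) = (2.9726, -2.6765)
θ=318°: |BD| = 2.8669
θ=318°: circle(B,9.00) ∩ circle(D,10.00): a=-1.8802, h=8.8014
θ=318°:   candidates: C₊=(-5.9180,-1.2777) cross=25.233; C₋=(10.5156,-7.5860) cross=-25.233
θ=318°:   branch - wants cross < 0 → take C=(10.5156,-7.5860) (cross=-25.233)
θ=318°: ex = (C−B)/|BC| = (0.8381,-0.5455); ey = (0.5455,0.8381)
θ=318°: P = B + -2.87·ex + 2.87·ey = (2.1327,1.2944)

θ=116°: 1.90 5.36
θ=196°: -2.52 2.73
θ=215°: -2.51 1.69
θ=318°: 2.13 1.29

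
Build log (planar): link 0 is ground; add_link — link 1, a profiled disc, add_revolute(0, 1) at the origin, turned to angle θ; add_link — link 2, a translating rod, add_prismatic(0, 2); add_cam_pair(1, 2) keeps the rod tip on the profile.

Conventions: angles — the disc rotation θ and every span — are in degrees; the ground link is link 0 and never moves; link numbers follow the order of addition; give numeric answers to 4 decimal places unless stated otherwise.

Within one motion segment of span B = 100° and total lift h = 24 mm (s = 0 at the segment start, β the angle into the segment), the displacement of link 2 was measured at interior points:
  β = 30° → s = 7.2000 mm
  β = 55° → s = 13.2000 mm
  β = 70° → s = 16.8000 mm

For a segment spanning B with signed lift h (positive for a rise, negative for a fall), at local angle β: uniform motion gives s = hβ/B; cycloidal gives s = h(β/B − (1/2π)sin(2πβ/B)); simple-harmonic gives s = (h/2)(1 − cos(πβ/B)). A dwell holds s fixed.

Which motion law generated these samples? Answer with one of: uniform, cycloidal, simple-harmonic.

candidates at β/B = r: uniform s = h·r (linear in β); cycloidal s = h·(r − sin(2πr)/(2π)); simple-harmonic s = (h/2)(1 − cos(πr))
β=30°: printed 7.2000 | uniform 7.2000, cycloidal 3.5672, simple-harmonic 4.9466
β=55°: printed 13.2000 | uniform 13.2000, cycloidal 14.3804, simple-harmonic 13.8772
β=70°: printed 16.8000 | uniform 16.8000, cycloidal 20.4328, simple-harmonic 19.0534
only one law matches every sample → uniform

uniform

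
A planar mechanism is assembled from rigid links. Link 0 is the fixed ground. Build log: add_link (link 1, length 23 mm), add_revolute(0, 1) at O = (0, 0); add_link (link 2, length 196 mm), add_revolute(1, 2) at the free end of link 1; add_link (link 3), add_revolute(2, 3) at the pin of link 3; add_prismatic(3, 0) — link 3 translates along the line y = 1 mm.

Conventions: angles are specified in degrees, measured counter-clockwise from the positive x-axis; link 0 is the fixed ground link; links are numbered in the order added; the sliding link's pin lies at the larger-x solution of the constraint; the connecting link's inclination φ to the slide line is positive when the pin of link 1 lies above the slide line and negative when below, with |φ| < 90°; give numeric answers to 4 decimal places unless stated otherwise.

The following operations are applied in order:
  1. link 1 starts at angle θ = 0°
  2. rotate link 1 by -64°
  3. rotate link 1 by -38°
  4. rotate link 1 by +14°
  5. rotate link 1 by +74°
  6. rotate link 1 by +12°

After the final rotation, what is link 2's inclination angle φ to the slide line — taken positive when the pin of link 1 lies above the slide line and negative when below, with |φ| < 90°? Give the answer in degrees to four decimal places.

geometry: r = 23 mm, L = 196 mm, e = 1 mm; θ starts at 0°
rotate link 1 by -64°: θ ← 0° -64° = -64°
rotate link 1 by -38°: θ ← -64° -38° = -102°
rotate link 1 by +14°: θ ← -102° +14° = -88°
rotate link 1 by +74°: θ ← -88° +74° = -14°
rotate link 1 by +12°: θ ← -14° +12° = -2°
h = r sin θ − e = -0.802688 − 1 = -1.802688
sin φ = h / L = -1.802688 / 196 = -0.00919739
φ = arcsin(-0.00919739) = -0.526979°

-0.5270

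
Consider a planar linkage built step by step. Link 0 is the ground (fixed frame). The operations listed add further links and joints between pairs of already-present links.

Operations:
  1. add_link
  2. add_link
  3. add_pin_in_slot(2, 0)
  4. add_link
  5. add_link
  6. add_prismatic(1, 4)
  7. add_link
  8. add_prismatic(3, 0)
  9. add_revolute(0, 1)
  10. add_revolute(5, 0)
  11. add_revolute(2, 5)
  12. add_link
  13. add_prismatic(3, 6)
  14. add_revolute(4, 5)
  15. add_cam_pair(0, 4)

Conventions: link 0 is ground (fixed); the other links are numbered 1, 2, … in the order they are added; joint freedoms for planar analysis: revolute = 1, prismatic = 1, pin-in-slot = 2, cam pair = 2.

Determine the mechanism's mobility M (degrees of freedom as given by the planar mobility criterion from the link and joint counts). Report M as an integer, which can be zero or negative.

L=1 J1=0 J2=0
add link → L=2 J1=0 J2=0
add link → L=3 J1=0 J2=0
PS@2,0 dof=2 J2 → L=3 J1=0 J2=1
add link → L=4 J1=0 J2=1
add link → L=5 J1=0 J2=1
P@1,4 dof=1 J1 → L=5 J1=1 J2=1
add link → L=6 J1=1 J2=1
P@3,0 dof=1 J1 → L=6 J1=2 J2=1
R@0,1 dof=1 J1 → L=6 J1=3 J2=1
R@5,0 dof=1 J1 → L=6 J1=4 J2=1
R@2,5 dof=1 J1 → L=6 J1=5 J2=1
add link → L=7 J1=5 J2=1
P@3,6 dof=1 J1 → L=7 J1=6 J2=1
R@4,5 dof=1 J1 → L=7 J1=7 J2=1
C@0,4 dof=2 J2 → L=7 J1=7 J2=2
M=3(L−1)−2J1−J2=3·6−2·7−2=2

M = 2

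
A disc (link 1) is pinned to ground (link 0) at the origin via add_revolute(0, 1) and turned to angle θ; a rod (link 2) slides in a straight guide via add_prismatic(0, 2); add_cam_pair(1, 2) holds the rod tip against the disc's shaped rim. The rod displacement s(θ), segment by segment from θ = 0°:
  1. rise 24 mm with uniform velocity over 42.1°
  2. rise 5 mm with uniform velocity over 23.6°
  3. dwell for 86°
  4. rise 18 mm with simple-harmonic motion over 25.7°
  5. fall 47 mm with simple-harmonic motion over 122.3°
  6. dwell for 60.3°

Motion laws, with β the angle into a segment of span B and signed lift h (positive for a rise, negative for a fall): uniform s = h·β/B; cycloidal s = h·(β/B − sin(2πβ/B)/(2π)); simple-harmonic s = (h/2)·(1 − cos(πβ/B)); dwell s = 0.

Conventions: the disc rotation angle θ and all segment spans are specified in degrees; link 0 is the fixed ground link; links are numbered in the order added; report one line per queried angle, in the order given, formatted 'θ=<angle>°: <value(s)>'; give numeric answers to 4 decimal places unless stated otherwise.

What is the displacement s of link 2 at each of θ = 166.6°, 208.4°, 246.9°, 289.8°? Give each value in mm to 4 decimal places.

segment 1 (0° to 42.1°, uniform, h = 24) is passed completely: s = 0.0000 + (24) = 24.0000
segment 2 (42.1° to 65.7°, uniform, h = 5) is passed completely: s = 24.0000 + (5) = 29.0000
segment 3 (65.7° to 151.7°, dwell): s unchanged at 29.0000
θ = 166.6° falls in segment 4 (151.7° to 177.4°, simple-harmonic, h = 18): β = 166.6 − 151.7 = 14.9°, B = 25.7°; Δs = 18/2·(1 − cos(π·0.5798)) = 11.2318; s = 29.0000 + 11.2318 = 40.2318
segment 4 (151.7° to 177.4°, simple-harmonic, h = 18) is passed completely: s = 29.0000 + (18) = 47.0000
θ = 208.4° falls in segment 5 (177.4° to 299.7°, simple-harmonic, h = -47): β = 208.4 − 177.4 = 31°, B = 122.3°; Δs = -47/2·(1 − cos(π·0.2535)) = -7.0654; s = 47.0000 − 7.0654 = 39.9346
θ = 246.9° falls in segment 5 (177.4° to 299.7°, simple-harmonic, h = -47): β = 246.9 − 177.4 = 69.5°, B = 122.3°; Δs = -47/2·(1 − cos(π·0.5683)) = -28.5020; s = 47.0000 − 28.5020 = 18.4980
θ = 289.8° falls in segment 5 (177.4° to 299.7°, simple-harmonic, h = -47): β = 289.8 − 177.4 = 112.4°, B = 122.3°; Δs = -47/2·(1 − cos(π·0.9191)) = -46.2442; s = 47.0000 − 46.2442 = 0.7558

θ=166.6°: 40.2318
θ=208.4°: 39.9346
θ=246.9°: 18.4980
θ=289.8°: 0.7558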